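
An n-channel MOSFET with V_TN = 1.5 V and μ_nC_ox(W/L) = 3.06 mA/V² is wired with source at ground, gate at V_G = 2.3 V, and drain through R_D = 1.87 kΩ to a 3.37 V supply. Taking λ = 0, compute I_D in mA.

I_D = 0.979 mA

V_GS = V_G = 2.3 V, so V_ov = 2.3 − 1.5 = 0.8 V.
Assume saturation: I_D = ½ k_n V_ov² = 0.5 × 3.06 × 0.8² = 0.979 mA, giving V_DS = V_DD − I_D R_D = 3.37 − 0.979 × 1.87 = 1.54 V.
V_DS = 1.54 V ≥ V_ov = 0.8 V, confirming saturation.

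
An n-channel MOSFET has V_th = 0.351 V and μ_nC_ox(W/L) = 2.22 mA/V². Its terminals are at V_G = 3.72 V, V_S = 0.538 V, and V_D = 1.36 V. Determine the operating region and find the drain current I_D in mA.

Triode; I_D = 4.42 mA

V_GS = V_G − V_S = 3.72 − 0.538 = 3.18 V; V_DS = V_D − V_S = 1.36 − 0.538 = 0.822 V.
V_ov = V_GS − V_th = 3.18 − 0.351 = 2.83 V.
Since V_DS = 0.822 V < V_ov = 2.83 V, the device is in the triode region.
I_D = k_n [V_ov · V_DS − ½ V_DS²] = 2.22 × [2.83 × 0.822 − 0.5 × 0.822²] = 4.42 mA.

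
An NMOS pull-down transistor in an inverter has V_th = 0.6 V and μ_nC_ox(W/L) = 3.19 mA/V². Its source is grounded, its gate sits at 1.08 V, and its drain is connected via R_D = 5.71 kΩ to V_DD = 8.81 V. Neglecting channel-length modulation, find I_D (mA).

I_D = 0.367 mA

V_GS = V_G = 1.08 V, so V_ov = 1.08 − 0.6 = 0.48 V.
Assume saturation: I_D = ½ k_n V_ov² = 0.5 × 3.19 × 0.48² = 0.367 mA, giving V_DS = V_DD − I_D R_D = 8.81 − 0.367 × 5.71 = 6.71 V.
V_DS = 6.71 V ≥ V_ov = 0.48 V, confirming saturation.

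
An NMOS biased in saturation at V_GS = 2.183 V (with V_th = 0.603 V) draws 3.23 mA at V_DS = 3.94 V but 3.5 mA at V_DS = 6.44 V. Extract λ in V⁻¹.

With V_GS fixed, I_D ∝ (1 + λ V_DS) in saturation, so I_D2/I_D1 = (1 + λ V_DS2)/(1 + λ V_DS1).
3.5/3.23 = 1.084 = (1 + 6.44 λ)/(1 + 3.94 λ).
Solving: λ (I_D1 V_DS2 − I_D2 V_DS1) = I_D2 − I_D1, so λ = (3.5 − 3.23) / (3.23 × 6.44 − 3.5 × 3.94) = 0.27 / 7.01 = 0.0385 V⁻¹.

λ = 0.0385 V⁻¹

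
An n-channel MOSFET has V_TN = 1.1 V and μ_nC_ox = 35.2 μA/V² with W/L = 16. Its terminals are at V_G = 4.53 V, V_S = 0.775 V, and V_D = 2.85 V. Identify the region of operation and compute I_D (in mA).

V_GS = V_G − V_S = 4.53 − 0.775 = 3.76 V; V_DS = V_D − V_S = 2.85 − 0.775 = 2.08 V.
k_n = μ_nC_ox · (W/L) = 0.5632 mA/V².
V_ov = V_GS − V_TN = 3.76 − 1.1 = 2.66 V.
Since V_DS = 2.08 V < V_ov = 2.66 V, the device is in the triode region.
I_D = k_n [V_ov · V_DS − ½ V_DS²] = 0.5632 × [2.66 × 2.08 − 0.5 × 2.08²] = 1.89 mA.

Triode; I_D = 1.89 mA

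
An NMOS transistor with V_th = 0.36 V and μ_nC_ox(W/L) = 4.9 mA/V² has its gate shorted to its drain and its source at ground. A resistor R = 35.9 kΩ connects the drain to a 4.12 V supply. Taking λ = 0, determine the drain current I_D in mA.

I_D = 0.0991 mA

With gate tied to drain, V_GS = V_DS ≥ V_GS − V_th, so the device is in saturation.
KCL at the drain: ½ k_n (V_GS − V_th)² = (V_DD − V_GS)/R.
Let x = V_GS − 0.36. Then 88 x² + x − 3.76 = 0, giving x = 0.201 V (positive root), so V_GS = 0.561 V.
I_D = (V_DD − V_GS)/R = (4.12 − 0.561) / 35.9 = 0.0991 mA.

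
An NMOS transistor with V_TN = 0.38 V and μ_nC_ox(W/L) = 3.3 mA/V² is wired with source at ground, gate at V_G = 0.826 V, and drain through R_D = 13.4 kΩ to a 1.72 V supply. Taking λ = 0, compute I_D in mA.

V_GS = V_G = 0.826 V, so V_ov = 0.826 − 0.38 = 0.446 V.
Assume saturation: I_D = ½ k_n V_ov² = 0.5 × 3.3 × 0.446² = 0.328 mA, giving V_DS = V_DD − I_D R_D = 1.72 − 0.328 × 13.4 = -2.68 V.
But -2.68 V < V_ov = 0.446 V, so the device is actually in triode.
In triode I_D = k_n[V_ov V_DS − ½ V_DS²] and I_D = (V_DD − V_DS)/R_D. Equating: 22.1 V_DS² − 20.72 V_DS + 1.72 = 0, giving V_DS = 0.092 V (the root below V_ov).
I_D = (1.72 − 0.092) / 13.4 = 0.121 mA.

I_D = 0.121 mA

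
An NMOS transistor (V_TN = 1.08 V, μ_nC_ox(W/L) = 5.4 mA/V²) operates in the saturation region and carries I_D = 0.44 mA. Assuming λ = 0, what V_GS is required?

V_GS = 1.48 V

In saturation I_D = ½ k_n (V_GS − V_TN)², so V_GS − V_TN = √(2 I_D / k_n) = √(2 × 0.44 / 5.4) = 0.404 V.
V_GS = 1.08 + 0.404 = 1.48 V.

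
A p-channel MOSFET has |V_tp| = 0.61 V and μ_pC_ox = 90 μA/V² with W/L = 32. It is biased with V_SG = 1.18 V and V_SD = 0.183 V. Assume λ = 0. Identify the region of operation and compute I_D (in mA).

Triode; I_D = 0.252 mA

k_p = μ_pC_ox · (W/L) = 2.88 mA/V².
V_ov = V_SG − |V_tp| = 1.18 − 0.61 = 0.57 V.
Since V_SD = 0.183 V < V_ov = 0.57 V, the device is in the triode region.
I_D = k_p [V_ov · V_SD − ½ V_SD²] = 2.88 × [0.57 × 0.183 − 0.5 × 0.183²] = 0.252 mA.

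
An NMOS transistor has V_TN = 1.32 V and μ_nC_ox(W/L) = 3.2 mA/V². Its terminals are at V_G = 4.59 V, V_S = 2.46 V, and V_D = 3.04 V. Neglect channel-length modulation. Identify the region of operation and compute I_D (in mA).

V_GS = V_G − V_S = 4.59 − 2.46 = 2.13 V; V_DS = V_D − V_S = 3.04 − 2.46 = 0.58 V.
V_ov = V_GS − V_TN = 2.13 − 1.32 = 0.81 V.
Since V_DS = 0.58 V < V_ov = 0.81 V, the device is in the triode region.
I_D = k_n [V_ov · V_DS − ½ V_DS²] = 3.2 × [0.81 × 0.58 − 0.5 × 0.58²] = 0.965 mA.

Triode; I_D = 0.965 mA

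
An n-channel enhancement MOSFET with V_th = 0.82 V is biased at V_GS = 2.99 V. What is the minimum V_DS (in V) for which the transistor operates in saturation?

The boundary between triode and saturation is V_DS = V_GS − V_th = V_ov.
V_ov = 2.99 − 0.82 = 2.17 V.

V_DS,sat = 2.17 V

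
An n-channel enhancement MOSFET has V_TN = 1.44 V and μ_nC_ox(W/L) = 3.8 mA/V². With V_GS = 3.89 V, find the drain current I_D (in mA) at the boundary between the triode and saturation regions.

At the boundary V_DS = V_ov = V_GS − V_TN = 3.89 − 1.44 = 2.45 V.
I_D = ½ k_n V_ov² = 0.5 × 3.8 × 2.45² = 11.4 mA.

I_D = 11.4 mA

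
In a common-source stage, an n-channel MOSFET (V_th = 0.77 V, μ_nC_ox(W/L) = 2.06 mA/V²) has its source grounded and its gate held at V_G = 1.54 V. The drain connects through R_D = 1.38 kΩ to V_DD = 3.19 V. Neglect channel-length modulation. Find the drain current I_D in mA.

V_GS = V_G = 1.54 V, so V_ov = 1.54 − 0.77 = 0.77 V.
Assume saturation: I_D = ½ k_n V_ov² = 0.5 × 2.06 × 0.77² = 0.611 mA, giving V_DS = V_DD − I_D R_D = 3.19 − 0.611 × 1.38 = 2.35 V.
V_DS = 2.35 V ≥ V_ov = 0.77 V, confirming saturation.

I_D = 0.611 mA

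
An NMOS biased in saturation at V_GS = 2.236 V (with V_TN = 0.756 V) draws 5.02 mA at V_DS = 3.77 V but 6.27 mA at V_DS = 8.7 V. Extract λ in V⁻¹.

λ = 0.0624 V⁻¹

With V_GS fixed, I_D ∝ (1 + λ V_DS) in saturation, so I_D2/I_D1 = (1 + λ V_DS2)/(1 + λ V_DS1).
6.27/5.02 = 1.249 = (1 + 8.7 λ)/(1 + 3.77 λ).
Solving: λ (I_D1 V_DS2 − I_D2 V_DS1) = I_D2 − I_D1, so λ = (6.27 − 5.02) / (5.02 × 8.7 − 6.27 × 3.77) = 1.25 / 20 = 0.0624 V⁻¹.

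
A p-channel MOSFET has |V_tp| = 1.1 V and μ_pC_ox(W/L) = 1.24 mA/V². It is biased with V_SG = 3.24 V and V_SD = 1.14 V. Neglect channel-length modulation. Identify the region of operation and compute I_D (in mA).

Triode; I_D = 2.22 mA

V_ov = V_SG − |V_tp| = 3.24 − 1.1 = 2.14 V.
Since V_SD = 1.14 V < V_ov = 2.14 V, the device is in the triode region.
I_D = k_p [V_ov · V_SD − ½ V_SD²] = 1.24 × [2.14 × 1.14 − 0.5 × 1.14²] = 2.22 mA.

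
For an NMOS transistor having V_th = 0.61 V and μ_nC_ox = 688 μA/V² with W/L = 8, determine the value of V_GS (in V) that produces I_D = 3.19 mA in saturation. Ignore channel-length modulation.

k_n = μ_nC_ox · (W/L) = 5.504 mA/V².
In saturation I_D = ½ k_n (V_GS − V_th)², so V_GS − V_th = √(2 I_D / k_n) = √(2 × 3.19 / 5.504) = 1.08 V.
V_GS = 0.61 + 1.08 = 1.69 V.

V_GS = 1.69 V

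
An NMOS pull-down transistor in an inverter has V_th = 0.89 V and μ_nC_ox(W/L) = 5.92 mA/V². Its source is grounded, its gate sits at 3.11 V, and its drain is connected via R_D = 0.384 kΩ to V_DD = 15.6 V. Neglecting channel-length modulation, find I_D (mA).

V_GS = V_G = 3.11 V, so V_ov = 3.11 − 0.89 = 2.22 V.
Assume saturation: I_D = ½ k_n V_ov² = 0.5 × 5.92 × 2.22² = 14.6 mA, giving V_DS = V_DD − I_D R_D = 15.6 − 14.6 × 0.384 = 10 V.
V_DS = 10 V ≥ V_ov = 2.22 V, confirming saturation.

I_D = 14.6 mA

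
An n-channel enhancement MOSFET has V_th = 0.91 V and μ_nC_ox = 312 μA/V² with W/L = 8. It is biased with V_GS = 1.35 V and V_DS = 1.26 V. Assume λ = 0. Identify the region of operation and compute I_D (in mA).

k_n = μ_nC_ox · (W/L) = 2.496 mA/V².
V_ov = V_GS − V_th = 1.35 − 0.91 = 0.44 V.
Since V_DS = 1.26 V ≥ V_ov = 0.44 V, the device is in saturation.
I_D = ½ k_n V_ov² = 0.5 × 2.496 × 0.44² = 0.242 mA.

Saturation; I_D = 0.242 mA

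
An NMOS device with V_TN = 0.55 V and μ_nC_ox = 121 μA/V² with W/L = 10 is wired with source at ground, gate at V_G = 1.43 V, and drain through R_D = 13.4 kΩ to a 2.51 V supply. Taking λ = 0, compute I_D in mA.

I_D = 0.174 mA

V_GS = V_G = 1.43 V, so V_ov = 1.43 − 0.55 = 0.88 V.
k_n = μ_nC_ox · (W/L) = 1.21 mA/V².
Assume saturation: I_D = ½ k_n V_ov² = 0.5 × 1.21 × 0.88² = 0.469 mA, giving V_DS = V_DD − I_D R_D = 2.51 − 0.469 × 13.4 = -3.77 V.
But -3.77 V < V_ov = 0.88 V, so the device is actually in triode.
In triode I_D = k_n[V_ov V_DS − ½ V_DS²] and I_D = (V_DD − V_DS)/R_D. Equating: 8.11 V_DS² − 15.27 V_DS + 2.51 = 0, giving V_DS = 0.182 V (the root below V_ov).
I_D = (2.51 − 0.182) / 13.4 = 0.174 mA.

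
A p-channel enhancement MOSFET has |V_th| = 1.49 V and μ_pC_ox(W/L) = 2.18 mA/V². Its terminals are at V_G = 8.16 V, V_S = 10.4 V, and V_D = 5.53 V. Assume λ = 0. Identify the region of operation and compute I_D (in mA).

V_SG = V_S − V_G = 10.4 − 8.16 = 2.24 V; V_SD = V_S − V_D = 10.4 − 5.53 = 4.87 V.
V_ov = V_SG − |V_th| = 2.24 − 1.49 = 0.75 V.
Since V_SD = 4.87 V ≥ V_ov = 0.75 V, the device is in saturation.
I_D = ½ k_p V_ov² = 0.5 × 2.18 × 0.75² = 0.613 mA.

Saturation; I_D = 0.613 mA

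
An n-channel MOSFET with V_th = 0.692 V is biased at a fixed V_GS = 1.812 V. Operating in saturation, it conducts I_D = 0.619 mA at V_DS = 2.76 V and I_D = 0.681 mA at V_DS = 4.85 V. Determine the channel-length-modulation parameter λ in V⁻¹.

With V_GS fixed, I_D ∝ (1 + λ V_DS) in saturation, so I_D2/I_D1 = (1 + λ V_DS2)/(1 + λ V_DS1).
0.681/0.619 = 1.1 = (1 + 4.85 λ)/(1 + 2.76 λ).
Solving: λ (I_D1 V_DS2 − I_D2 V_DS1) = I_D2 − I_D1, so λ = (0.681 − 0.619) / (0.619 × 4.85 − 0.681 × 2.76) = 0.062 / 1.12 = 0.0552 V⁻¹.

λ = 0.0552 V⁻¹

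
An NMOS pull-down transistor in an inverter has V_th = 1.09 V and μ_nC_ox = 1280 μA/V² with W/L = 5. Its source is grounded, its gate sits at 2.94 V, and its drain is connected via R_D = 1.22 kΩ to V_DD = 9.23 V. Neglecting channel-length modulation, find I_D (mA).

I_D = 6.96 mA

V_GS = V_G = 2.94 V, so V_ov = 2.94 − 1.09 = 1.85 V.
k_n = μ_nC_ox · (W/L) = 6.4 mA/V².
Assume saturation: I_D = ½ k_n V_ov² = 0.5 × 6.4 × 1.85² = 11 mA, giving V_DS = V_DD − I_D R_D = 9.23 − 11 × 1.22 = -4.13 V.
But -4.13 V < V_ov = 1.85 V, so the device is actually in triode.
In triode I_D = k_n[V_ov V_DS − ½ V_DS²] and I_D = (V_DD − V_DS)/R_D. Equating: 3.9 V_DS² − 15.44 V_DS + 9.23 = 0, giving V_DS = 0.734 V (the root below V_ov).
I_D = (9.23 − 0.734) / 1.22 = 6.96 mA.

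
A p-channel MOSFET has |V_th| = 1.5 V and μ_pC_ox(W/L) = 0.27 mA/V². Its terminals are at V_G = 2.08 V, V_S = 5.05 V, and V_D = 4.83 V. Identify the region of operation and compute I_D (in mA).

V_SG = V_S − V_G = 5.05 − 2.08 = 2.97 V; V_SD = V_S − V_D = 5.05 − 4.83 = 0.22 V.
V_ov = V_SG − |V_th| = 2.97 − 1.5 = 1.47 V.
Since V_SD = 0.22 V < V_ov = 1.47 V, the device is in the triode region.
I_D = k_p [V_ov · V_SD − ½ V_SD²] = 0.27 × [1.47 × 0.22 − 0.5 × 0.22²] = 0.0808 mA.

Triode; I_D = 0.0808 mA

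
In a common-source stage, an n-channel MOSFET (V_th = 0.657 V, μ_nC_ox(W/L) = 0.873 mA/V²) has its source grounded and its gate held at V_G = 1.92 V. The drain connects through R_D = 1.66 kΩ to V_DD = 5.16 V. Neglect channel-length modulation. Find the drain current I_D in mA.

I_D = 0.696 mA

V_GS = V_G = 1.92 V, so V_ov = 1.92 − 0.657 = 1.26 V.
Assume saturation: I_D = ½ k_n V_ov² = 0.5 × 0.873 × 1.26² = 0.696 mA, giving V_DS = V_DD − I_D R_D = 5.16 − 0.696 × 1.66 = 4 V.
V_DS = 4 V ≥ V_ov = 1.26 V, confirming saturation.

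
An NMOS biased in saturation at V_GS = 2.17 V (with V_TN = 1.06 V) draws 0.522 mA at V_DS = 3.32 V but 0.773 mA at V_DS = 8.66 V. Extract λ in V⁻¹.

With V_GS fixed, I_D ∝ (1 + λ V_DS) in saturation, so I_D2/I_D1 = (1 + λ V_DS2)/(1 + λ V_DS1).
0.773/0.522 = 1.481 = (1 + 8.66 λ)/(1 + 3.32 λ).
Solving: λ (I_D1 V_DS2 − I_D2 V_DS1) = I_D2 − I_D1, so λ = (0.773 − 0.522) / (0.522 × 8.66 − 0.773 × 3.32) = 0.251 / 1.95 = 0.128 V⁻¹.

λ = 0.128 V⁻¹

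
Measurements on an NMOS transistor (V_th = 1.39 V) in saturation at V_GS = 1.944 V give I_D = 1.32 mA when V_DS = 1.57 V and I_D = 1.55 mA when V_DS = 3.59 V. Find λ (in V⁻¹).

λ = 0.0998 V⁻¹

With V_GS fixed, I_D ∝ (1 + λ V_DS) in saturation, so I_D2/I_D1 = (1 + λ V_DS2)/(1 + λ V_DS1).
1.55/1.32 = 1.174 = (1 + 3.59 λ)/(1 + 1.57 λ).
Solving: λ (I_D1 V_DS2 − I_D2 V_DS1) = I_D2 − I_D1, so λ = (1.55 − 1.32) / (1.32 × 3.59 − 1.55 × 1.57) = 0.23 / 2.31 = 0.0998 V⁻¹.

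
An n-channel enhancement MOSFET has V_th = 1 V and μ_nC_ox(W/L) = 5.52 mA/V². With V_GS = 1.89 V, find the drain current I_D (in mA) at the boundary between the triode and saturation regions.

At the boundary V_DS = V_ov = V_GS − V_th = 1.89 − 1 = 0.89 V.
I_D = ½ k_n V_ov² = 0.5 × 5.52 × 0.89² = 2.19 mA.

I_D = 2.19 mA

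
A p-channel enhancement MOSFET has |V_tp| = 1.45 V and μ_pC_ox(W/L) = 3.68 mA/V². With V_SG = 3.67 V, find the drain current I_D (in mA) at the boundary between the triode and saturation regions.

I_D = 9.07 mA

At the boundary V_SD = V_ov = V_SG − |V_tp| = 3.67 − 1.45 = 2.22 V.
I_D = ½ k_p V_ov² = 0.5 × 3.68 × 2.22² = 9.07 mA.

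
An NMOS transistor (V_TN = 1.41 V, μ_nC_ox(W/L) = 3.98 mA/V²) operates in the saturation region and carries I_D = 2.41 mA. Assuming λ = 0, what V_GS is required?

V_GS = 2.51 V

In saturation I_D = ½ k_n (V_GS − V_TN)², so V_GS − V_TN = √(2 I_D / k_n) = √(2 × 2.41 / 3.98) = 1.1 V.
V_GS = 1.41 + 1.1 = 2.51 V.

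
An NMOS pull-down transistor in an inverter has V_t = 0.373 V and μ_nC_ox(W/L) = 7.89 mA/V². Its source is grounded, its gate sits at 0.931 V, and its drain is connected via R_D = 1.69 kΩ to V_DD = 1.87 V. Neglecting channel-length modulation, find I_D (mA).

I_D = 0.937 mA

V_GS = V_G = 0.931 V, so V_ov = 0.931 − 0.373 = 0.558 V.
Assume saturation: I_D = ½ k_n V_ov² = 0.5 × 7.89 × 0.558² = 1.23 mA, giving V_DS = V_DD − I_D R_D = 1.87 − 1.23 × 1.69 = -0.206 V.
But -0.206 V < V_ov = 0.558 V, so the device is actually in triode.
In triode I_D = k_n[V_ov V_DS − ½ V_DS²] and I_D = (V_DD − V_DS)/R_D. Equating: 6.67 V_DS² − 8.44 V_DS + 1.87 = 0, giving V_DS = 0.286 V (the root below V_ov).
I_D = (1.87 − 0.286) / 1.69 = 0.937 mA.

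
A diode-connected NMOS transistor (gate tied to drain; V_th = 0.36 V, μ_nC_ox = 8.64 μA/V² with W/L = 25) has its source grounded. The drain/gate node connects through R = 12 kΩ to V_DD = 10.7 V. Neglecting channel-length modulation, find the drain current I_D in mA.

With gate tied to drain, V_GS = V_DS ≥ V_GS − V_th, so the device is in saturation.
k_n = μ_nC_ox · (W/L) = 0.216 mA/V².
KCL at the drain: ½ k_n (V_GS − V_th)² = (V_DD − V_GS)/R.
Let x = V_GS − 0.36. Then 1.3 x² + x − 10.34 = 0, giving x = 2.47 V (positive root), so V_GS = 2.83 V.
I_D = (V_DD − V_GS)/R = (10.7 − 2.83) / 12 = 0.656 mA.

I_D = 0.656 mA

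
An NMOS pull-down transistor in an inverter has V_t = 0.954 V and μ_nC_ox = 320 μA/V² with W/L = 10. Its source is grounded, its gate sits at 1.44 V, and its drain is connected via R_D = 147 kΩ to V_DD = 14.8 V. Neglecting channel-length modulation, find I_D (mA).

V_GS = V_G = 1.44 V, so V_ov = 1.44 − 0.954 = 0.486 V.
k_n = μ_nC_ox · (W/L) = 3.2 mA/V².
Assume saturation: I_D = ½ k_n V_ov² = 0.5 × 3.2 × 0.486² = 0.378 mA, giving V_DS = V_DD − I_D R_D = 14.8 − 0.378 × 147 = -40.8 V.
But -40.8 V < V_ov = 0.486 V, so the device is actually in triode.
In triode I_D = k_n[V_ov V_DS − ½ V_DS²] and I_D = (V_DD − V_DS)/R_D. Equating: 235 V_DS² − 229.6 V_DS + 14.8 = 0, giving V_DS = 0.0694 V (the root below V_ov).
I_D = (14.8 − 0.0694) / 147 = 0.1 mA.

I_D = 0.100 mA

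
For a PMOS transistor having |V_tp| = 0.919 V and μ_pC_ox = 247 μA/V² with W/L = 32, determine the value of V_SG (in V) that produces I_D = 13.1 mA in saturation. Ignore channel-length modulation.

k_p = μ_pC_ox · (W/L) = 7.904 mA/V².
In saturation I_D = ½ k_p (V_SG − |V_tp|)², so V_SG − |V_tp| = √(2 I_D / k_p) = √(2 × 13.1 / 7.904) = 1.82 V.
V_SG = 0.919 + 1.82 = 2.74 V.

V_SG = 2.74 V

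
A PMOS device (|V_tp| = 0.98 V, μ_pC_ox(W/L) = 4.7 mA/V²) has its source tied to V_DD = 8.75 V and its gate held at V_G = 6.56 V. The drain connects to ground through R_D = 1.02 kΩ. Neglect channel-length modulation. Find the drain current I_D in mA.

I_D = 3.44 mA

V_SG = V_DD − V_G = 8.75 − 6.56 = 2.19 V, so V_ov = 2.19 − 0.98 = 1.21 V.
Assume saturation: I_D = ½ k_p V_ov² = 0.5 × 4.7 × 1.21² = 3.44 mA, giving V_SD = V_DD − I_D R_D = 8.75 − 3.44 × 1.02 = 5.24 V.
V_SD = 5.24 V ≥ V_ov = 1.21 V, confirming saturation.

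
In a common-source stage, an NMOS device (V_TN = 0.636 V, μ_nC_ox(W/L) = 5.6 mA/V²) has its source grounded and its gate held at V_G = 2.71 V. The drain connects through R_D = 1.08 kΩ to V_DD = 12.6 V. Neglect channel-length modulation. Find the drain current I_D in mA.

I_D = 10.4 mA

V_GS = V_G = 2.71 V, so V_ov = 2.71 − 0.636 = 2.07 V.
Assume saturation: I_D = ½ k_n V_ov² = 0.5 × 5.6 × 2.07² = 12 mA, giving V_DS = V_DD − I_D R_D = 12.6 − 12 × 1.08 = -0.408 V.
But -0.408 V < V_ov = 2.07 V, so the device is actually in triode.
In triode I_D = k_n[V_ov V_DS − ½ V_DS²] and I_D = (V_DD − V_DS)/R_D. Equating: 3.02 V_DS² − 13.54 V_DS + 12.6 = 0, giving V_DS = 1.32 V (the root below V_ov).
I_D = (12.6 − 1.32) / 1.08 = 10.4 mA.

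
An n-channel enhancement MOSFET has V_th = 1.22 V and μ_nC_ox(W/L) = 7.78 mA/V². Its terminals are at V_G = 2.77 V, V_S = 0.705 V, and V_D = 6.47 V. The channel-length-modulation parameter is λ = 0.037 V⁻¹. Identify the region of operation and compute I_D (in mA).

Saturation; I_D = 3.37 mA

V_GS = V_G − V_S = 2.77 − 0.705 = 2.06 V; V_DS = V_D − V_S = 6.47 − 0.705 = 5.76 V.
V_ov = V_GS − V_th = 2.06 − 1.22 = 0.845 V.
Since V_DS = 5.76 V ≥ V_ov = 0.845 V, the device is in saturation.
I_D = ½ k_n V_ov² (1 + λ V_DS) = 0.5 × 7.78 × 0.845² × (1 + 0.037 × 5.76) = 3.37 mA.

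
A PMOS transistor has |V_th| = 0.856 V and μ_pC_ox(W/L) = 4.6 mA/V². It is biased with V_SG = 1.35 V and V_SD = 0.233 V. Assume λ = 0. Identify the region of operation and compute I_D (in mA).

V_ov = V_SG − |V_th| = 1.35 − 0.856 = 0.494 V.
Since V_SD = 0.233 V < V_ov = 0.494 V, the device is in the triode region.
I_D = k_p [V_ov · V_SD − ½ V_SD²] = 4.6 × [0.494 × 0.233 − 0.5 × 0.233²] = 0.405 mA.

Triode; I_D = 0.405 mA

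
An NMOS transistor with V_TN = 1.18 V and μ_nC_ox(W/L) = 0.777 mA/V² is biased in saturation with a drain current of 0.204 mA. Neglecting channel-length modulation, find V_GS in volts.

V_GS = 1.90 V

In saturation I_D = ½ k_n (V_GS − V_TN)², so V_GS − V_TN = √(2 I_D / k_n) = √(2 × 0.204 / 0.777) = 0.725 V.
V_GS = 1.18 + 0.725 = 1.9 V.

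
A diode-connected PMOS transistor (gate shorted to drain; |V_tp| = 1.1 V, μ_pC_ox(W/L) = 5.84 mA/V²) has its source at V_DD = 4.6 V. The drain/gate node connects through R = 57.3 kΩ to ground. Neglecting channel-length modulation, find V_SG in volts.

V_SG = 1.24 V

With gate tied to drain, V_SG = V_SD ≥ V_SG − |V_tp|, so the device is in saturation.
KCL at the drain: ½ k_p (V_SG − |V_tp|)² = (V_DD − V_SG)/R.
Let x = V_SG − 1.1. Then 167 x² + x − 3.5 = 0, giving x = 0.142 V (positive root), so V_SG = 1.24 V.
I_D = (V_DD − V_SG)/R = (4.6 − 1.24) / 57.3 = 0.0586 mA.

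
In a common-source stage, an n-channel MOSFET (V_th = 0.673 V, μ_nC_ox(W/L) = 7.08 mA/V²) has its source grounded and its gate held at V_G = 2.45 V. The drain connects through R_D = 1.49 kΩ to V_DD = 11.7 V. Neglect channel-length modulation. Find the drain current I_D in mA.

V_GS = V_G = 2.45 V, so V_ov = 2.45 − 0.673 = 1.78 V.
Assume saturation: I_D = ½ k_n V_ov² = 0.5 × 7.08 × 1.78² = 11.2 mA, giving V_DS = V_DD − I_D R_D = 11.7 − 11.2 × 1.49 = -4.96 V.
But -4.96 V < V_ov = 1.78 V, so the device is actually in triode.
In triode I_D = k_n[V_ov V_DS − ½ V_DS²] and I_D = (V_DD − V_DS)/R_D. Equating: 5.27 V_DS² − 19.75 V_DS + 11.7 = 0, giving V_DS = 0.738 V (the root below V_ov).
I_D = (11.7 − 0.738) / 1.49 = 7.36 mA.

I_D = 7.36 mA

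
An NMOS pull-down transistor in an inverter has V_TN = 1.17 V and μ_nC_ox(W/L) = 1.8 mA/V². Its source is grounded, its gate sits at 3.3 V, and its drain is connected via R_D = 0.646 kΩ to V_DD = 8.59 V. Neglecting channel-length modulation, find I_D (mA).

I_D = 4.08 mA

V_GS = V_G = 3.3 V, so V_ov = 3.3 − 1.17 = 2.13 V.
Assume saturation: I_D = ½ k_n V_ov² = 0.5 × 1.8 × 2.13² = 4.08 mA, giving V_DS = V_DD − I_D R_D = 8.59 − 4.08 × 0.646 = 5.95 V.
V_DS = 5.95 V ≥ V_ov = 2.13 V, confirming saturation.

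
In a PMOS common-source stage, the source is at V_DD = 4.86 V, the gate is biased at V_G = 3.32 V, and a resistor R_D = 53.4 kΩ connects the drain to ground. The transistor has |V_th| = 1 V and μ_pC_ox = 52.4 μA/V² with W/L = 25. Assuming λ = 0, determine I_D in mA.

V_SG = V_DD − V_G = 4.86 − 3.32 = 1.54 V, so V_ov = 1.54 − 1 = 0.54 V.
k_p = μ_pC_ox · (W/L) = 1.31 mA/V².
Assume saturation: I_D = ½ k_p V_ov² = 0.5 × 1.31 × 0.54² = 0.191 mA, giving V_SD = V_DD − I_D R_D = 4.86 − 0.191 × 53.4 = -5.34 V.
But -5.34 V < V_ov = 0.54 V, so the device is actually in triode.
In triode I_D = k_p[V_ov V_SD − ½ V_SD²] and I_D = (V_DD − V_SD)/R_D. Equating: 35 V_SD² − 38.78 V_SD + 4.86 = 0, giving V_SD = 0.144 V (the root below V_ov).
I_D = (4.86 − 0.144) / 53.4 = 0.0883 mA.

I_D = 0.0883 mA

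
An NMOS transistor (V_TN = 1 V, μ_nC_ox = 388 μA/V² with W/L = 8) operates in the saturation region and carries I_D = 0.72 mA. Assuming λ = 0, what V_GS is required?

V_GS = 1.68 V

k_n = μ_nC_ox · (W/L) = 3.104 mA/V².
In saturation I_D = ½ k_n (V_GS − V_TN)², so V_GS − V_TN = √(2 I_D / k_n) = √(2 × 0.72 / 3.104) = 0.681 V.
V_GS = 1 + 0.681 = 1.68 V.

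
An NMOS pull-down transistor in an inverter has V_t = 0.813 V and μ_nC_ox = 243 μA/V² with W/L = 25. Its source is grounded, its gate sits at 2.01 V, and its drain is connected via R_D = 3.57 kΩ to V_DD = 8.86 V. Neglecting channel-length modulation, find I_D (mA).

I_D = 2.37 mA

V_GS = V_G = 2.01 V, so V_ov = 2.01 − 0.813 = 1.2 V.
k_n = μ_nC_ox · (W/L) = 6.075 mA/V².
Assume saturation: I_D = ½ k_n V_ov² = 0.5 × 6.075 × 1.2² = 4.35 mA, giving V_DS = V_DD − I_D R_D = 8.86 − 4.35 × 3.57 = -6.68 V.
But -6.68 V < V_ov = 1.2 V, so the device is actually in triode.
In triode I_D = k_n[V_ov V_DS − ½ V_DS²] and I_D = (V_DD − V_DS)/R_D. Equating: 10.8 V_DS² − 26.96 V_DS + 8.86 = 0, giving V_DS = 0.39 V (the root below V_ov).
I_D = (8.86 − 0.39) / 3.57 = 2.37 mA.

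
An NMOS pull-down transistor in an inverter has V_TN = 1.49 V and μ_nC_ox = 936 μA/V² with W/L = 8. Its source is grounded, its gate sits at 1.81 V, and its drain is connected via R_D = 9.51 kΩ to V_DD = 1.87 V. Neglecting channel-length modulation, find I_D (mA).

I_D = 0.187 mA

V_GS = V_G = 1.81 V, so V_ov = 1.81 − 1.49 = 0.32 V.
k_n = μ_nC_ox · (W/L) = 7.488 mA/V².
Assume saturation: I_D = ½ k_n V_ov² = 0.5 × 7.488 × 0.32² = 0.383 mA, giving V_DS = V_DD − I_D R_D = 1.87 − 0.383 × 9.51 = -1.78 V.
But -1.78 V < V_ov = 0.32 V, so the device is actually in triode.
In triode I_D = k_n[V_ov V_DS − ½ V_DS²] and I_D = (V_DD − V_DS)/R_D. Equating: 35.6 V_DS² − 23.79 V_DS + 1.87 = 0, giving V_DS = 0.091 V (the root below V_ov).
I_D = (1.87 − 0.091) / 9.51 = 0.187 mA.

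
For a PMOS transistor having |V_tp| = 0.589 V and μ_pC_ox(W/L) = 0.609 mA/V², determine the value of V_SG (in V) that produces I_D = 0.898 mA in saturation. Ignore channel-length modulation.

In saturation I_D = ½ k_p (V_SG − |V_tp|)², so V_SG − |V_tp| = √(2 I_D / k_p) = √(2 × 0.898 / 0.609) = 1.72 V.
V_SG = 0.589 + 1.72 = 2.31 V.

V_SG = 2.31 V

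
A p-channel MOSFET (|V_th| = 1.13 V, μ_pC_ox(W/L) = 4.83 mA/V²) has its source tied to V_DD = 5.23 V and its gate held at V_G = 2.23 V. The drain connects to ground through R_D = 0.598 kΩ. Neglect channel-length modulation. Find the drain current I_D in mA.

I_D = 6.94 mA

V_SG = V_DD − V_G = 5.23 − 2.23 = 3 V, so V_ov = 3 − 1.13 = 1.87 V.
Assume saturation: I_D = ½ k_p V_ov² = 0.5 × 4.83 × 1.87² = 8.45 mA, giving V_SD = V_DD − I_D R_D = 5.23 − 8.45 × 0.598 = 0.18 V.
But 0.18 V < V_ov = 1.87 V, so the device is actually in triode.
In triode I_D = k_p[V_ov V_SD − ½ V_SD²] and I_D = (V_DD − V_SD)/R_D. Equating: 1.44 V_SD² − 6.401 V_SD + 5.23 = 0, giving V_SD = 1.08 V (the root below V_ov).
I_D = (5.23 − 1.08) / 0.598 = 6.94 mA.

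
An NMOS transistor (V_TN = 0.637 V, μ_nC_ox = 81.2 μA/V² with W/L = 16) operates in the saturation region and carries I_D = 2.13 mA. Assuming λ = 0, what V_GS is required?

V_GS = 2.45 V

k_n = μ_nC_ox · (W/L) = 1.299 mA/V².
In saturation I_D = ½ k_n (V_GS − V_TN)², so V_GS − V_TN = √(2 I_D / k_n) = √(2 × 2.13 / 1.299) = 1.81 V.
V_GS = 0.637 + 1.81 = 2.45 V.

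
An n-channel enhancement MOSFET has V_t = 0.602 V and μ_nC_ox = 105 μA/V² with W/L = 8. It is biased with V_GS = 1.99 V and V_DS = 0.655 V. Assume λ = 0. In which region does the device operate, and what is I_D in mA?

Triode; I_D = 0.583 mA

k_n = μ_nC_ox · (W/L) = 0.84 mA/V².
V_ov = V_GS − V_t = 1.99 − 0.602 = 1.39 V.
Since V_DS = 0.655 V < V_ov = 1.39 V, the device is in the triode region.
I_D = k_n [V_ov · V_DS − ½ V_DS²] = 0.84 × [1.39 × 0.655 − 0.5 × 0.655²] = 0.583 mA.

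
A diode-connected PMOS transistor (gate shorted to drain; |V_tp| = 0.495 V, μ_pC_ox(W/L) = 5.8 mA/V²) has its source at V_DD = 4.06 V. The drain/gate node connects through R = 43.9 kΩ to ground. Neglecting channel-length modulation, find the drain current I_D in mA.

I_D = 0.0775 mA

With gate tied to drain, V_SG = V_SD ≥ V_SG − |V_tp|, so the device is in saturation.
KCL at the drain: ½ k_p (V_SG − |V_tp|)² = (V_DD − V_SG)/R.
Let x = V_SG − 0.495. Then 127 x² + x − 3.565 = 0, giving x = 0.163 V (positive root), so V_SG = 0.658 V.
I_D = (V_DD − V_SG)/R = (4.06 − 0.658) / 43.9 = 0.0775 mA.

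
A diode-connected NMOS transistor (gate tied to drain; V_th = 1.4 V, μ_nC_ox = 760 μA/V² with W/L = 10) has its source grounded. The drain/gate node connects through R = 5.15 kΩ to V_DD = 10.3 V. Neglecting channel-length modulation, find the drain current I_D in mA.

With gate tied to drain, V_GS = V_DS ≥ V_GS − V_th, so the device is in saturation.
k_n = μ_nC_ox · (W/L) = 7.6 mA/V².
KCL at the drain: ½ k_n (V_GS − V_th)² = (V_DD − V_GS)/R.
Let x = V_GS − 1.4. Then 19.6 x² + x − 8.9 = 0, giving x = 0.649 V (positive root), so V_GS = 2.05 V.
I_D = (V_DD − V_GS)/R = (10.3 − 2.05) / 5.15 = 1.6 mA.

I_D = 1.60 mA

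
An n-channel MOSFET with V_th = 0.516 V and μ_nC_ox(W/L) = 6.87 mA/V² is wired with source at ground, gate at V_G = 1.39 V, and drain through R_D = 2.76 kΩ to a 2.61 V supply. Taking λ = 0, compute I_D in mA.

I_D = 0.887 mA

V_GS = V_G = 1.39 V, so V_ov = 1.39 − 0.516 = 0.874 V.
Assume saturation: I_D = ½ k_n V_ov² = 0.5 × 6.87 × 0.874² = 2.62 mA, giving V_DS = V_DD − I_D R_D = 2.61 − 2.62 × 2.76 = -4.63 V.
But -4.63 V < V_ov = 0.874 V, so the device is actually in triode.
In triode I_D = k_n[V_ov V_DS − ½ V_DS²] and I_D = (V_DD − V_DS)/R_D. Equating: 9.48 V_DS² − 17.57 V_DS + 2.61 = 0, giving V_DS = 0.163 V (the root below V_ov).
I_D = (2.61 − 0.163) / 2.76 = 0.887 mA.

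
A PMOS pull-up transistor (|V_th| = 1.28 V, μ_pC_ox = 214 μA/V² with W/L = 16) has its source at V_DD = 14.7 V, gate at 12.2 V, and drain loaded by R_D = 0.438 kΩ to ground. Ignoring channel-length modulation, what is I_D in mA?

I_D = 2.55 mA

V_SG = V_DD − V_G = 14.7 − 12.2 = 2.5 V, so V_ov = 2.5 − 1.28 = 1.22 V.
k_p = μ_pC_ox · (W/L) = 3.424 mA/V².
Assume saturation: I_D = ½ k_p V_ov² = 0.5 × 3.424 × 1.22² = 2.55 mA, giving V_SD = V_DD − I_D R_D = 14.7 − 2.55 × 0.438 = 13.6 V.
V_SD = 13.6 V ≥ V_ov = 1.22 V, confirming saturation.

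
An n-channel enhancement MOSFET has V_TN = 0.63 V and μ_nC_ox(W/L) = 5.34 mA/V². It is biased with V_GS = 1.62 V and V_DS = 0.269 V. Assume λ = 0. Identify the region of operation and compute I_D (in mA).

Triode; I_D = 1.23 mA

V_ov = V_GS − V_TN = 1.62 − 0.63 = 0.99 V.
Since V_DS = 0.269 V < V_ov = 0.99 V, the device is in the triode region.
I_D = k_n [V_ov · V_DS − ½ V_DS²] = 5.34 × [0.99 × 0.269 − 0.5 × 0.269²] = 1.23 mA.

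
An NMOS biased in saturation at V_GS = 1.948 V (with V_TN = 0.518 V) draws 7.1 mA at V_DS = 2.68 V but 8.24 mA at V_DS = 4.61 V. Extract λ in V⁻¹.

λ = 0.107 V⁻¹

With V_GS fixed, I_D ∝ (1 + λ V_DS) in saturation, so I_D2/I_D1 = (1 + λ V_DS2)/(1 + λ V_DS1).
8.24/7.1 = 1.161 = (1 + 4.61 λ)/(1 + 2.68 λ).
Solving: λ (I_D1 V_DS2 − I_D2 V_DS1) = I_D2 − I_D1, so λ = (8.24 − 7.1) / (7.1 × 4.61 − 8.24 × 2.68) = 1.14 / 10.6 = 0.107 V⁻¹.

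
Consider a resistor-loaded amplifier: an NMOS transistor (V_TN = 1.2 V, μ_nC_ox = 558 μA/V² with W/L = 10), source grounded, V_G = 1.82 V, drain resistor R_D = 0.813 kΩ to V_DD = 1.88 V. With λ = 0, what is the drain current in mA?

I_D = 1.07 mA

V_GS = V_G = 1.82 V, so V_ov = 1.82 − 1.2 = 0.62 V.
k_n = μ_nC_ox · (W/L) = 5.58 mA/V².
Assume saturation: I_D = ½ k_n V_ov² = 0.5 × 5.58 × 0.62² = 1.07 mA, giving V_DS = V_DD − I_D R_D = 1.88 − 1.07 × 0.813 = 1.01 V.
V_DS = 1.01 V ≥ V_ov = 0.62 V, confirming saturation.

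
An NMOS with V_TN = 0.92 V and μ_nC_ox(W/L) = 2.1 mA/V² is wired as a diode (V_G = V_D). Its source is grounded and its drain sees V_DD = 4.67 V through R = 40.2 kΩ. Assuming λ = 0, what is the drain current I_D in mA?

I_D = 0.0862 mA

With gate tied to drain, V_GS = V_DS ≥ V_GS − V_TN, so the device is in saturation.
KCL at the drain: ½ k_n (V_GS − V_TN)² = (V_DD − V_GS)/R.
Let x = V_GS − 0.92. Then 42.2 x² + x − 3.75 = 0, giving x = 0.286 V (positive root), so V_GS = 1.21 V.
I_D = (V_DD − V_GS)/R = (4.67 − 1.21) / 40.2 = 0.0862 mA.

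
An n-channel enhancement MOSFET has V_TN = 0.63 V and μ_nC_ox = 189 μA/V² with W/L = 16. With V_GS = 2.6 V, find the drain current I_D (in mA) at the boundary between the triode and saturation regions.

At the boundary V_DS = V_ov = V_GS − V_TN = 2.6 − 0.63 = 1.97 V.
k_n = μ_nC_ox · (W/L) = 3.024 mA/V².
I_D = ½ k_n V_ov² = 0.5 × 3.024 × 1.97² = 5.87 mA.

I_D = 5.87 mA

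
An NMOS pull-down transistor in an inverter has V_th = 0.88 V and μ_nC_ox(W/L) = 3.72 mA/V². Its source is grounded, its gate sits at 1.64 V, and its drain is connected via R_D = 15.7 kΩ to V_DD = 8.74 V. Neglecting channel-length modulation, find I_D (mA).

I_D = 0.542 mA

V_GS = V_G = 1.64 V, so V_ov = 1.64 − 0.88 = 0.76 V.
Assume saturation: I_D = ½ k_n V_ov² = 0.5 × 3.72 × 0.76² = 1.07 mA, giving V_DS = V_DD − I_D R_D = 8.74 − 1.07 × 15.7 = -8.13 V.
But -8.13 V < V_ov = 0.76 V, so the device is actually in triode.
In triode I_D = k_n[V_ov V_DS − ½ V_DS²] and I_D = (V_DD − V_DS)/R_D. Equating: 29.2 V_DS² − 45.39 V_DS + 8.74 = 0, giving V_DS = 0.225 V (the root below V_ov).
I_D = (8.74 − 0.225) / 15.7 = 0.542 mA.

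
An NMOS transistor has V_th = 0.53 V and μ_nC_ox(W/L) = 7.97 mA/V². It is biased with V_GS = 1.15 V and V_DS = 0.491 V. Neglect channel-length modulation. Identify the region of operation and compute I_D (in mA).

V_ov = V_GS − V_th = 1.15 − 0.53 = 0.62 V.
Since V_DS = 0.491 V < V_ov = 0.62 V, the device is in the triode region.
I_D = k_n [V_ov · V_DS − ½ V_DS²] = 7.97 × [0.62 × 0.491 − 0.5 × 0.491²] = 1.47 mA.

Triode; I_D = 1.47 mA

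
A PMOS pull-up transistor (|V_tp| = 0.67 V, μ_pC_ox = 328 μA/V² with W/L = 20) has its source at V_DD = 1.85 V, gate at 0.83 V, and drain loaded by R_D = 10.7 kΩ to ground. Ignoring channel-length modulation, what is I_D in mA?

V_SG = V_DD − V_G = 1.85 − 0.83 = 1.02 V, so V_ov = 1.02 − 0.67 = 0.35 V.
k_p = μ_pC_ox · (W/L) = 6.56 mA/V².
Assume saturation: I_D = ½ k_p V_ov² = 0.5 × 6.56 × 0.35² = 0.402 mA, giving V_SD = V_DD − I_D R_D = 1.85 − 0.402 × 10.7 = -2.45 V.
But -2.45 V < V_ov = 0.35 V, so the device is actually in triode.
In triode I_D = k_p[V_ov V_SD − ½ V_SD²] and I_D = (V_DD − V_SD)/R_D. Equating: 35.1 V_SD² − 25.57 V_SD + 1.85 = 0, giving V_SD = 0.0815 V (the root below V_ov).
I_D = (1.85 − 0.0815) / 10.7 = 0.165 mA.

I_D = 0.165 mA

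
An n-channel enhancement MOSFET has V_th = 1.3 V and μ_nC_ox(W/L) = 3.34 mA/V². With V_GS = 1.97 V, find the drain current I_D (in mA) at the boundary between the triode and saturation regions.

At the boundary V_DS = V_ov = V_GS − V_th = 1.97 − 1.3 = 0.67 V.
I_D = ½ k_n V_ov² = 0.5 × 3.34 × 0.67² = 0.75 mA.

I_D = 0.750 mA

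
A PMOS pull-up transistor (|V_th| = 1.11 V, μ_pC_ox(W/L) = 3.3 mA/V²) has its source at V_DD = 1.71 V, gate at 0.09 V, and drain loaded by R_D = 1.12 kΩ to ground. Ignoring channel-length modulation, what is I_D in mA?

I_D = 0.429 mA

V_SG = V_DD − V_G = 1.71 − 0.09 = 1.62 V, so V_ov = 1.62 − 1.11 = 0.51 V.
Assume saturation: I_D = ½ k_p V_ov² = 0.5 × 3.3 × 0.51² = 0.429 mA, giving V_SD = V_DD − I_D R_D = 1.71 − 0.429 × 1.12 = 1.23 V.
V_SD = 1.23 V ≥ V_ov = 0.51 V, confirming saturation.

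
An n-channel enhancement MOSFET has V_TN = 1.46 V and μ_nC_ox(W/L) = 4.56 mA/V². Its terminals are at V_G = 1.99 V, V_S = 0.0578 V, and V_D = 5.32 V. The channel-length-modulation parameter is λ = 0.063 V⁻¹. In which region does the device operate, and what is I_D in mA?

Saturation; I_D = 0.677 mA

V_GS = V_G − V_S = 1.99 − 0.0578 = 1.93 V; V_DS = V_D − V_S = 5.32 − 0.0578 = 5.26 V.
V_ov = V_GS − V_TN = 1.93 − 1.46 = 0.472 V.
Since V_DS = 5.26 V ≥ V_ov = 0.472 V, the device is in saturation.
I_D = ½ k_n V_ov² (1 + λ V_DS) = 0.5 × 4.56 × 0.472² × (1 + 0.063 × 5.26) = 0.677 mA.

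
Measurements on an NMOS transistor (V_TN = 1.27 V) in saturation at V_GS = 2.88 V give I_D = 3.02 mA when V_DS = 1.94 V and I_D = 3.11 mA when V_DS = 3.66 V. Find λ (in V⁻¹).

With V_GS fixed, I_D ∝ (1 + λ V_DS) in saturation, so I_D2/I_D1 = (1 + λ V_DS2)/(1 + λ V_DS1).
3.11/3.02 = 1.03 = (1 + 3.66 λ)/(1 + 1.94 λ).
Solving: λ (I_D1 V_DS2 − I_D2 V_DS1) = I_D2 − I_D1, so λ = (3.11 − 3.02) / (3.02 × 3.66 − 3.11 × 1.94) = 0.09 / 5.02 = 0.0179 V⁻¹.

λ = 0.0179 V⁻¹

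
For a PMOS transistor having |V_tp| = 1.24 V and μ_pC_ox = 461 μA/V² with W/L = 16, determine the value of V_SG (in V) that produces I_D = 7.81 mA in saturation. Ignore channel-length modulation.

V_SG = 2.70 V

k_p = μ_pC_ox · (W/L) = 7.376 mA/V².
In saturation I_D = ½ k_p (V_SG − |V_tp|)², so V_SG − |V_tp| = √(2 I_D / k_p) = √(2 × 7.81 / 7.376) = 1.46 V.
V_SG = 1.24 + 1.46 = 2.7 V.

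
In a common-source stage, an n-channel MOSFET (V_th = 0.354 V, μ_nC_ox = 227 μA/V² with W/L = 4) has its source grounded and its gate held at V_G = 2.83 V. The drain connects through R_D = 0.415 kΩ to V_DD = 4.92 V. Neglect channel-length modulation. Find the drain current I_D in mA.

V_GS = V_G = 2.83 V, so V_ov = 2.83 − 0.354 = 2.48 V.
k_n = μ_nC_ox · (W/L) = 0.908 mA/V².
Assume saturation: I_D = ½ k_n V_ov² = 0.5 × 0.908 × 2.48² = 2.78 mA, giving V_DS = V_DD − I_D R_D = 4.92 − 2.78 × 0.415 = 3.76 V.
V_DS = 3.76 V ≥ V_ov = 2.48 V, confirming saturation.

I_D = 2.78 mA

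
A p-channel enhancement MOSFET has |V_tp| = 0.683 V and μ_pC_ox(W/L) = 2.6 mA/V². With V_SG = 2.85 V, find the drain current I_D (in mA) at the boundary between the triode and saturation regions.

I_D = 6.10 mA

At the boundary V_SD = V_ov = V_SG − |V_tp| = 2.85 − 0.683 = 2.17 V.
I_D = ½ k_p V_ov² = 0.5 × 2.6 × 2.17² = 6.1 mA.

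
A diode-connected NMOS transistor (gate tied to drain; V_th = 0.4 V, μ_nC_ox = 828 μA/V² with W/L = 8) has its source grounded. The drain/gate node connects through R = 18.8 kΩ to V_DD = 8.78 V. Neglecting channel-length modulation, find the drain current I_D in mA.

With gate tied to drain, V_GS = V_DS ≥ V_GS − V_th, so the device is in saturation.
k_n = μ_nC_ox · (W/L) = 6.624 mA/V².
KCL at the drain: ½ k_n (V_GS − V_th)² = (V_DD − V_GS)/R.
Let x = V_GS − 0.4. Then 62.3 x² + x − 8.38 = 0, giving x = 0.359 V (positive root), so V_GS = 0.759 V.
I_D = (V_DD − V_GS)/R = (8.78 − 0.759) / 18.8 = 0.427 mA.

I_D = 0.427 mA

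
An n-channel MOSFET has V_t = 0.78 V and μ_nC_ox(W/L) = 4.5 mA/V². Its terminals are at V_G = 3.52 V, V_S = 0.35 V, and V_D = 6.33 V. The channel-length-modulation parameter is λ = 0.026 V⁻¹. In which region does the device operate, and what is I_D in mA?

V_GS = V_G − V_S = 3.52 − 0.35 = 3.17 V; V_DS = V_D − V_S = 6.33 − 0.35 = 5.98 V.
V_ov = V_GS − V_t = 3.17 − 0.78 = 2.39 V.
Since V_DS = 5.98 V ≥ V_ov = 2.39 V, the device is in saturation.
I_D = ½ k_n V_ov² (1 + λ V_DS) = 0.5 × 4.5 × 2.39² × (1 + 0.026 × 5.98) = 14.9 mA.

Saturation; I_D = 14.9 mA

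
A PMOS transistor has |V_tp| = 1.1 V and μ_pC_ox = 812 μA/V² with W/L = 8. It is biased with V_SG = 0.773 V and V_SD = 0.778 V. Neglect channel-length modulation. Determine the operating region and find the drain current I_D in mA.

Cutoff; I_D = 0 mA

V_SG = 0.773 V < |V_tp| = 1.1 V, so the transistor is in cutoff.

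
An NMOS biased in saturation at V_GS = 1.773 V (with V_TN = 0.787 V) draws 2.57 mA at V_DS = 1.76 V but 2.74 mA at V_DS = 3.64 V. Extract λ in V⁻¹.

With V_GS fixed, I_D ∝ (1 + λ V_DS) in saturation, so I_D2/I_D1 = (1 + λ V_DS2)/(1 + λ V_DS1).
2.74/2.57 = 1.066 = (1 + 3.64 λ)/(1 + 1.76 λ).
Solving: λ (I_D1 V_DS2 − I_D2 V_DS1) = I_D2 − I_D1, so λ = (2.74 − 2.57) / (2.57 × 3.64 − 2.74 × 1.76) = 0.17 / 4.53 = 0.0375 V⁻¹.

λ = 0.0375 V⁻¹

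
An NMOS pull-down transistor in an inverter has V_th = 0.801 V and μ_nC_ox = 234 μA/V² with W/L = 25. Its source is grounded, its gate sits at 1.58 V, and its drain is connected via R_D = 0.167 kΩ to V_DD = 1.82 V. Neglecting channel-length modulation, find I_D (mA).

I_D = 1.78 mA

V_GS = V_G = 1.58 V, so V_ov = 1.58 − 0.801 = 0.779 V.
k_n = μ_nC_ox · (W/L) = 5.85 mA/V².
Assume saturation: I_D = ½ k_n V_ov² = 0.5 × 5.85 × 0.779² = 1.78 mA, giving V_DS = V_DD − I_D R_D = 1.82 − 1.78 × 0.167 = 1.52 V.
V_DS = 1.52 V ≥ V_ov = 0.779 V, confirming saturation.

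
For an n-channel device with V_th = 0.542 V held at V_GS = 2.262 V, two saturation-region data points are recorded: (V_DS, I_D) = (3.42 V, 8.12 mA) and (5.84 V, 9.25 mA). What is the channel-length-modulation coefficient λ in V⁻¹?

With V_GS fixed, I_D ∝ (1 + λ V_DS) in saturation, so I_D2/I_D1 = (1 + λ V_DS2)/(1 + λ V_DS1).
9.25/8.12 = 1.139 = (1 + 5.84 λ)/(1 + 3.42 λ).
Solving: λ (I_D1 V_DS2 − I_D2 V_DS1) = I_D2 − I_D1, so λ = (9.25 − 8.12) / (8.12 × 5.84 − 9.25 × 3.42) = 1.13 / 15.8 = 0.0716 V⁻¹.

λ = 0.0716 V⁻¹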